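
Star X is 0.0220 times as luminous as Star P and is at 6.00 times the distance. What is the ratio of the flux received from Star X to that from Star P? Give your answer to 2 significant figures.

F = L/(4πd²), so F_X/F_P = (L_X/L_P) / (d_X/d_P)²
= 0.0220 / (6.00)² = 0.0220 / 36.00 = 6.111×10^-4.

6.1×10^-4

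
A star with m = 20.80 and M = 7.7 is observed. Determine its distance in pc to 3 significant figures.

4.17×10^3 pc

m − M = 5 log₁₀(d/10 pc)
20.80 − (7.7) = 13.10 = 5 log₁₀(d/10)
d = 10 × 10^(13.10/5) = 10 × 10^2.620 = 4169 pc.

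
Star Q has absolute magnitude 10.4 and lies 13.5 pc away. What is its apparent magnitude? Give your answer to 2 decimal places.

m = M + 5 log₁₀(d/10 pc) = 10.4 + 5 log₁₀(13.5/10)
  = 10.4 + 5 × 0.130 = 10.4 + 0.65 = 11.05.

11.05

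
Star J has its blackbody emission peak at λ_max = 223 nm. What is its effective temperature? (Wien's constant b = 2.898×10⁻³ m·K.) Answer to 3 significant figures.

T = b/λ_max = 2.898×10⁻³ / (223×10⁻⁹) = 1.300×10^4 K.

1.30×10^4 K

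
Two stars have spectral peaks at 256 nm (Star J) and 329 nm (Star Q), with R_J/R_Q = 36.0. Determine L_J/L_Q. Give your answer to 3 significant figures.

Wien's law gives T ∝ 1/λ_max, so T_J/T_Q = λ_Q/λ_J = 329/256 = 1.285.
Then L ∝ R²T⁴ gives L_J/L_Q = (36.0)² × (1.285)⁴ = 1296 × 2.728 = 3535.

3.54×10^3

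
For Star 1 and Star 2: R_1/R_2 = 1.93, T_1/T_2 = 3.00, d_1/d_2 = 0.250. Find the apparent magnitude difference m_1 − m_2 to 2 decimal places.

-9.21

L_1/L_2 = (1.93)²(3.00)⁴ = 301.7.
F_1/F_2 = (L_1/L_2)/(d_1/d_2)² = 301.7/0.06250 = 4827.
m_1 − m_2 = −2.5 log₁₀(4827) = -9.21.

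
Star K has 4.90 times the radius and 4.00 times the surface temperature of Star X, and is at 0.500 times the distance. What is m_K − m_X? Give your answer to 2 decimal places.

L_K/L_X = (4.90)²(4.00)⁴ = 6147.
F_K/F_X = (L_K/L_X)/(d_K/d_X)² = 6147/0.2500 = 2.459×10^4.
m_K − m_X = −2.5 log₁₀(2.459×10^4) = -10.98.

-10.98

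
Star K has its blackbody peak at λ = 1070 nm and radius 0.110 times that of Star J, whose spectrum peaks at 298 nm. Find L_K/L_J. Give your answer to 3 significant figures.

Wien's law gives T ∝ 1/λ_max, so T_K/T_J = λ_J/λ_K = 298/1070 = 0.2785.
Then L ∝ R²T⁴ gives L_K/L_J = (0.110)² × (0.2785)⁴ = 0.01210 × 0.006016 = 7.280×10^-5.

7.28×10^-5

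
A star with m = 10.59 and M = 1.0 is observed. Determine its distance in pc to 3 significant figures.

m − M = 5 log₁₀(d/10 pc)
10.59 − (1.0) = 9.59 = 5 log₁₀(d/10)
d = 10 × 10^(9.59/5) = 10 × 10^1.918 = 827.9 pc.

828 pc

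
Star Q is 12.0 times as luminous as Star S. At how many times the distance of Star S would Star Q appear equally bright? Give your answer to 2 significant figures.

3.5

Equal flux requires L_Q/d_Q² = L_S/d_S², so d_Q/d_S = √(L_Q/L_S)
= √(12.0) = 3.464.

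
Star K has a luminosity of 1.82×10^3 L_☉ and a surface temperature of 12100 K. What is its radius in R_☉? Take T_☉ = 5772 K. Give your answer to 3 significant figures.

9.71 R_☉

R/R_☉ = √(L/L_☉) / (T/T_☉)² = √(1.82×10^3) / (2.096)²
       = 42.66 / 4.395 = 9.708.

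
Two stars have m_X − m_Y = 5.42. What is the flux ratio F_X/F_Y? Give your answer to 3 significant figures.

0.00679

F_X/F_Y = 10^(−(m_X − m_Y)/2.5) = 10^(-5.42/2.5) = 10^-2.168 = 0.006792.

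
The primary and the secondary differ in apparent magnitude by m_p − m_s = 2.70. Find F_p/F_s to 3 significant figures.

0.0832

F_p/F_s = 10^(−(m_p − m_s)/2.5) = 10^(-2.70/2.5) = 10^-1.080 = 0.08318.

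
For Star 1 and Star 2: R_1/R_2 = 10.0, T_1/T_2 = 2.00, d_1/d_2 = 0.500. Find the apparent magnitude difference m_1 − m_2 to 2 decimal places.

L_1/L_2 = (10.0)²(2.00)⁴ = 1600.
F_1/F_2 = (L_1/L_2)/(d_1/d_2)² = 1600/0.2500 = 6400.
m_1 − m_2 = −2.5 log₁₀(6400) = -9.52.

-9.52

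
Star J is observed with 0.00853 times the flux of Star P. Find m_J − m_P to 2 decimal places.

5.17

m_J − m_P = −2.5 log₁₀(F_J/F_P) = −2.5 log₁₀(0.00853) = −2.5 × (-2.069) = 5.173.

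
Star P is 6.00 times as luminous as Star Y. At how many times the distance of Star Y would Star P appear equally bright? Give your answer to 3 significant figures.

2.45

Equal flux requires L_P/d_P² = L_Y/d_Y², so d_P/d_Y = √(L_P/L_Y)
= √(6.00) = 2.449.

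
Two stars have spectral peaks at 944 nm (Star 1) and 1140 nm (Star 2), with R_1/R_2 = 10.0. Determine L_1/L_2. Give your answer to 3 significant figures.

213

Wien's law gives T ∝ 1/λ_max, so T_1/T_2 = λ_2/λ_1 = 1140/944 = 1.208.
Then L ∝ R²T⁴ gives L_1/L_2 = (10.0)² × (1.208)⁴ = 100.0 × 2.127 = 212.7.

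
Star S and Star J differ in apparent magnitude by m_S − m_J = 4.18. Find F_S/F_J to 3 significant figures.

0.0213

F_S/F_J = 10^(−(m_S − m_J)/2.5) = 10^(-4.18/2.5) = 10^-1.672 = 0.02128.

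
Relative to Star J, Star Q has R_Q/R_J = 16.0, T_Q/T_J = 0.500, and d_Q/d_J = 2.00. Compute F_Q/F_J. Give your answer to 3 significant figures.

L_Q/L_J = (R_Q/R_J)²(T_Q/T_J)⁴ = (16.0)² × (0.500)⁴ = 16.00.
F_Q/F_J = (L_Q/L_J)/(d_Q/d_J)² = 16.00 / (2.00)² = 4.000.

4.00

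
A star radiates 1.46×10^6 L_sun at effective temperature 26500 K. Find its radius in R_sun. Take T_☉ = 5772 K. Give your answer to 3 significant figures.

R/R_☉ = √(L/L_☉) / (T/T_☉)² = √(1.46×10^6) / (4.591)²
       = 1208 / 21.08 = 57.32.

57.3 R_sun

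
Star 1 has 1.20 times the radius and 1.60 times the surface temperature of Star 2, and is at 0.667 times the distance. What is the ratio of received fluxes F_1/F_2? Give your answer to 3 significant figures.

21.2

L_1/L_2 = (R_1/R_2)²(T_1/T_2)⁴ = (1.20)² × (1.60)⁴ = 9.437.
F_1/F_2 = (L_1/L_2)/(d_1/d_2)² = 9.437 / (0.667)² = 21.21.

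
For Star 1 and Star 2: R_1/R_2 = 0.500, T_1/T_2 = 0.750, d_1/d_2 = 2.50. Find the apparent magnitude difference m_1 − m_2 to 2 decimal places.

4.74

L_1/L_2 = (0.500)²(0.750)⁴ = 0.07910.
F_1/F_2 = (L_1/L_2)/(d_1/d_2)² = 0.07910/6.250 = 0.01266.
m_1 − m_2 = −2.5 log₁₀(0.01266) = 4.74.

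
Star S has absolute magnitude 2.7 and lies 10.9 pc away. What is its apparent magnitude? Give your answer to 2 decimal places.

m = M + 5 log₁₀(d/10 pc) = 2.7 + 5 log₁₀(10.9/10)
  = 2.7 + 5 × 0.037 = 2.7 + 0.19 = 2.89.

2.89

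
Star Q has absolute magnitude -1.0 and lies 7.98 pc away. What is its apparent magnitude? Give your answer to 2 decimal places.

-1.49

m = M + 5 log₁₀(d/10 pc) = -1.0 + 5 log₁₀(7.98/10)
  = -1.0 + 5 × -0.098 = -1.0 + -0.49 = -1.49.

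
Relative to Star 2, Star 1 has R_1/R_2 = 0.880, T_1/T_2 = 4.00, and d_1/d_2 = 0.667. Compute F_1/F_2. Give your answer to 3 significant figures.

L_1/L_2 = (R_1/R_2)²(T_1/T_2)⁴ = (0.880)² × (4.00)⁴ = 198.2.
F_1/F_2 = (L_1/L_2)/(d_1/d_2)² = 198.2 / (0.667)² = 445.6.

446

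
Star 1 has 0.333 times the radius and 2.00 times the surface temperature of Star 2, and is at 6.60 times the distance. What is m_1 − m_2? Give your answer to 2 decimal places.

L_1/L_2 = (0.333)²(2.00)⁴ = 1.774.
F_1/F_2 = (L_1/L_2)/(d_1/d_2)² = 1.774/43.56 = 0.04073.
m_1 − m_2 = −2.5 log₁₀(0.04073) = 3.48.

3.48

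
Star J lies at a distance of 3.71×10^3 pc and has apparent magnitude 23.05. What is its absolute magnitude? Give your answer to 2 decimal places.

M = m − 5 log₁₀(d/10 pc) = 23.05 − 5 log₁₀(3.71×10^3/10)
  = 23.05 − 5 × 2.569 = 23.05 − 12.85 = 10.20.

10.20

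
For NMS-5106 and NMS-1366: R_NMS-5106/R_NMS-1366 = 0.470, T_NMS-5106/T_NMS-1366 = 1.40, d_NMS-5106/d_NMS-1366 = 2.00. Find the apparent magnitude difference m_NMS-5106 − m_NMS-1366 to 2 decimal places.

1.68

L_NMS-5106/L_NMS-1366 = (0.470)²(1.40)⁴ = 0.8486.
F_NMS-5106/F_NMS-1366 = (L_NMS-5106/L_NMS-1366)/(d_NMS-5106/d_NMS-1366)² = 0.8486/4.000 = 0.2122.
m_NMS-5106 − m_NMS-1366 = −2.5 log₁₀(0.2122) = 1.68.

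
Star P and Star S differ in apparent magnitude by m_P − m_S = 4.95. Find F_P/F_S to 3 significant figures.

0.0105

F_P/F_S = 10^(−(m_P − m_S)/2.5) = 10^(-4.95/2.5) = 10^-1.980 = 0.01047.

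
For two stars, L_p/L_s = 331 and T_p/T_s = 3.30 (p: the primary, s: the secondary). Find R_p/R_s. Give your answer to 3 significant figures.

L ∝ R²T⁴ gives R ∝ √L / T², so
R_p/R_s = √(331) / (3.30)² = 18.19 / 10.89 = 1.671.

1.67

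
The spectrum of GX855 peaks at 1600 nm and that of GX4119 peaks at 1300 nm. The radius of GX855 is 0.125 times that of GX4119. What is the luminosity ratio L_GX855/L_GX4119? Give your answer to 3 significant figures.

0.00681

Wien's law gives T ∝ 1/λ_max, so T_GX855/T_GX4119 = λ_GX4119/λ_GX855 = 1300/1600 = 0.8125.
Then L ∝ R²T⁴ gives L_GX855/L_GX4119 = (0.125)² × (0.8125)⁴ = 0.01562 × 0.4358 = 0.006809.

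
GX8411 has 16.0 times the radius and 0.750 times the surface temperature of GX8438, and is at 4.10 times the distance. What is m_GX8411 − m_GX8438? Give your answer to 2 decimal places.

-1.71

L_GX8411/L_GX8438 = (16.0)²(0.750)⁴ = 81.00.
F_GX8411/F_GX8438 = (L_GX8411/L_GX8438)/(d_GX8411/d_GX8438)² = 81.00/16.81 = 4.819.
m_GX8411 − m_GX8438 = −2.5 log₁₀(4.819) = -1.71.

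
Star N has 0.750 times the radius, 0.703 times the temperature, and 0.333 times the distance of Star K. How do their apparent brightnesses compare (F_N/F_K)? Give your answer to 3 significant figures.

L_N/L_K = (R_N/R_K)²(T_N/T_K)⁴ = (0.750)² × (0.703)⁴ = 0.1374.
F_N/F_K = (L_N/L_K)/(d_N/d_K)² = 0.1374 / (0.333)² = 1.239.

1.24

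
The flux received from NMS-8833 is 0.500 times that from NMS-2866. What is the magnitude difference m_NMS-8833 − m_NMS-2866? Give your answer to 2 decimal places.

0.75

m_NMS-8833 − m_NMS-2866 = −2.5 log₁₀(F_NMS-8833/F_NMS-2866) = −2.5 log₁₀(0.500) = −2.5 × (-0.301) = 0.753.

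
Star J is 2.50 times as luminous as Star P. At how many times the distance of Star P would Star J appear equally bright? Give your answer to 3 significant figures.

Equal flux requires L_J/d_J² = L_P/d_P², so d_J/d_P = √(L_J/L_P)
= √(2.50) = 1.581.

1.58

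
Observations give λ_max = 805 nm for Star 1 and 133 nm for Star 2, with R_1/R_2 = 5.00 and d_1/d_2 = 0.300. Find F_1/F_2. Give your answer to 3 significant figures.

0.207

Wien's law: T_1/T_2 = λ_2/λ_1 = 133/805 = 0.1652.
L_1/L_2 = (R_1/R_2)²(T_1/T_2)⁴ = (5.00)²(0.1652)⁴ = 0.01863.
F_1/F_2 = (L_1/L_2)/(d_1/d_2)² = 0.01863/(0.300)² = 0.2070.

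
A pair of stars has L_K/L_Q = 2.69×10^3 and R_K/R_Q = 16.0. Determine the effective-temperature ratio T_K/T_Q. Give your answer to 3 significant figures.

L ∝ R²T⁴ gives T ∝ (L/R²)^(1/4), so
T_K/T_Q = (2.69×10^3 / 16.0²)^(1/4) = (10.51)^(1/4) = 1.800.

1.80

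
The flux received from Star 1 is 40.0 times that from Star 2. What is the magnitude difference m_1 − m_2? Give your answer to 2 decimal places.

m_1 − m_2 = −2.5 log₁₀(F_1/F_2) = −2.5 log₁₀(40.0) = −2.5 × (1.602) = -4.005.

-4.01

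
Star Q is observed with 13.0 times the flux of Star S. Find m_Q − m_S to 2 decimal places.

m_Q − m_S = −2.5 log₁₀(F_Q/F_S) = −2.5 log₁₀(13.0) = −2.5 × (1.114) = -2.785.

-2.78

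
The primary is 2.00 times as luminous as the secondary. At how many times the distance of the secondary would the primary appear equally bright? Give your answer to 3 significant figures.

1.41

Equal flux requires L_p/d_p² = L_s/d_s², so d_p/d_s = √(L_p/L_s)
= √(2.00) = 1.414.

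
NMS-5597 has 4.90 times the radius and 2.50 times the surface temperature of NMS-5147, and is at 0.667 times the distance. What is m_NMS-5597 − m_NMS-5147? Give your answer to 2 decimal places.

-8.31

L_NMS-5597/L_NMS-5147 = (4.90)²(2.50)⁴ = 937.9.
F_NMS-5597/F_NMS-5147 = (L_NMS-5597/L_NMS-5147)/(d_NMS-5597/d_NMS-5147)² = 937.9/0.4449 = 2108.
m_NMS-5597 − m_NMS-5147 = −2.5 log₁₀(2108) = -8.31.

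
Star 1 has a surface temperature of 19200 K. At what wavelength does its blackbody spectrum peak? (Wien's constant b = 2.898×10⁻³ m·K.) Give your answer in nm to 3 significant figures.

151 nm

λ_max = b/T = 2.898×10⁻³ / 19200 = 1.51×10^-7 m = 150.9 nm.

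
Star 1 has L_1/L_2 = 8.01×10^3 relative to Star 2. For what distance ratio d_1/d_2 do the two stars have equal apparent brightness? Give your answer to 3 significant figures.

89.5

Equal flux requires L_1/d_1² = L_2/d_2², so d_1/d_2 = √(L_1/L_2)
= √(8.01×10^3) = 89.50.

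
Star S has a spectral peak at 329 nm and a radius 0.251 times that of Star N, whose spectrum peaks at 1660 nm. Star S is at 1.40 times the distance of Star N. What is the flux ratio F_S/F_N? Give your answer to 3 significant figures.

20.8

Wien's law: T_S/T_N = λ_N/λ_S = 1660/329 = 5.046.
L_S/L_N = (R_S/R_N)²(T_S/T_N)⁴ = (0.251)²(5.046)⁴ = 40.83.
F_S/F_N = (L_S/L_N)/(d_S/d_N)² = 40.83/(1.40)² = 20.83.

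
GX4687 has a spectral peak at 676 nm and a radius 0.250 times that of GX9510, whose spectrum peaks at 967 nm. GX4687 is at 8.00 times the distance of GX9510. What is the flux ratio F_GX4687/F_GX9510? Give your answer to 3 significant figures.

Wien's law: T_GX4687/T_GX9510 = λ_GX9510/λ_GX4687 = 967/676 = 1.430.
L_GX4687/L_GX9510 = (R_GX4687/R_GX9510)²(T_GX4687/T_GX9510)⁴ = (0.250)²(1.430)⁴ = 0.2617.
F_GX4687/F_GX9510 = (L_GX4687/L_GX9510)/(d_GX4687/d_GX9510)² = 0.2617/(8.00)² = 0.004089.

0.00409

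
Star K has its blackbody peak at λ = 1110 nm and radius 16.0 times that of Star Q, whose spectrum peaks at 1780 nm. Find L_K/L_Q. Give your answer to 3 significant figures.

Wien's law gives T ∝ 1/λ_max, so T_K/T_Q = λ_Q/λ_K = 1780/1110 = 1.604.
Then L ∝ R²T⁴ gives L_K/L_Q = (16.0)² × (1.604)⁴ = 256.0 × 6.613 = 1693.

1.69×10^3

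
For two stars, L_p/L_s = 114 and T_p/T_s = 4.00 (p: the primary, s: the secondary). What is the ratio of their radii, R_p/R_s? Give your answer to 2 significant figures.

L ∝ R²T⁴ gives R ∝ √L / T², so
R_p/R_s = √(114) / (4.00)² = 10.68 / 16.00 = 0.6673.

0.67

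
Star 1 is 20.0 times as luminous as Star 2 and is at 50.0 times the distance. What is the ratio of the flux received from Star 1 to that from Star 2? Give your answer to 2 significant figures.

0.0080

F = L/(4πd²), so F_1/F_2 = (L_1/L_2) / (d_1/d_2)²
= 20.0 / (50.0)² = 20.0 / 2500 = 0.008000.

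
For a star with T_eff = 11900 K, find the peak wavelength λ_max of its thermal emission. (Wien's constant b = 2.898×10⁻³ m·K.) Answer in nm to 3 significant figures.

244 nm

λ_max = b/T = 2.898×10⁻³ / 11900 = 2.44×10^-7 m = 243.5 nm.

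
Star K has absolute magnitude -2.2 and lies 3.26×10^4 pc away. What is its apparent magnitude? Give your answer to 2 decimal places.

15.37

m = M + 5 log₁₀(d/10 pc) = -2.2 + 5 log₁₀(3.26×10^4/10)
  = -2.2 + 5 × 3.513 = -2.2 + 17.57 = 15.37.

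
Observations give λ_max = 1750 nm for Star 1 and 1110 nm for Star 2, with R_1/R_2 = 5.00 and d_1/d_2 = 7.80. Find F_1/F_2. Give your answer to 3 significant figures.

0.0665

Wien's law: T_1/T_2 = λ_2/λ_1 = 1110/1750 = 0.6343.
L_1/L_2 = (R_1/R_2)²(T_1/T_2)⁴ = (5.00)²(0.6343)⁴ = 4.047.
F_1/F_2 = (L_1/L_2)/(d_1/d_2)² = 4.047/(7.80)² = 0.06651.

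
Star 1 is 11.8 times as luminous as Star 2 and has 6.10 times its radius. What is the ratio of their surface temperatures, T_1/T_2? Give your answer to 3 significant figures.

L ∝ R²T⁴ gives T ∝ (L/R²)^(1/4), so
T_1/T_2 = (11.8 / 6.10²)^(1/4) = (0.3171)^(1/4) = 0.7504.

0.750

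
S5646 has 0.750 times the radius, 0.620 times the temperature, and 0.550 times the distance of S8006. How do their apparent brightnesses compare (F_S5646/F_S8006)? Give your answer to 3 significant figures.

L_S5646/L_S8006 = (R_S5646/R_S8006)²(T_S5646/T_S8006)⁴ = (0.750)² × (0.620)⁴ = 0.08312.
F_S5646/F_S8006 = (L_S5646/L_S8006)/(d_S5646/d_S8006)² = 0.08312 / (0.550)² = 0.2748.

0.275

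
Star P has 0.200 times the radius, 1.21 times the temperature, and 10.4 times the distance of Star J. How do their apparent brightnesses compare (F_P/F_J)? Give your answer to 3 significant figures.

L_P/L_J = (R_P/R_J)²(T_P/T_J)⁴ = (0.200)² × (1.21)⁴ = 0.08574.
F_P/F_J = (L_P/L_J)/(d_P/d_J)² = 0.08574 / (10.4)² = 7.927×10^-4.

7.93×10^-4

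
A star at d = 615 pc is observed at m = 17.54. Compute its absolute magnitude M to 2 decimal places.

M = m − 5 log₁₀(d/10 pc) = 17.54 − 5 log₁₀(615/10)
  = 17.54 − 5 × 1.789 = 17.54 − 8.94 = 8.60.

8.60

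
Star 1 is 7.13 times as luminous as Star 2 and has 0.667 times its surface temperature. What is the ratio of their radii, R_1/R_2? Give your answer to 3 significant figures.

6.00

L ∝ R²T⁴ gives R ∝ √L / T², so
R_1/R_2 = √(7.13) / (0.667)² = 2.670 / 0.4449 = 6.002.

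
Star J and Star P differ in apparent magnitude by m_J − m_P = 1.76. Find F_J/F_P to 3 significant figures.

0.198

F_J/F_P = 10^(−(m_J − m_P)/2.5) = 10^(-1.76/2.5) = 10^-0.704 = 0.1977.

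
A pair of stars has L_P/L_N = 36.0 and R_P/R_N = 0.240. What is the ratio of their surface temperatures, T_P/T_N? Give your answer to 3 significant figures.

L ∝ R²T⁴ gives T ∝ (L/R²)^(1/4), so
T_P/T_N = (36.0 / 0.240²)^(1/4) = (625.0)^(1/4) = 5.000.

5.00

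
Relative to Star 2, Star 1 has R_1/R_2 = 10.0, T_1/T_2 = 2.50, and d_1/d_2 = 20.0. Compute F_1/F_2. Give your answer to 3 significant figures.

9.77

L_1/L_2 = (R_1/R_2)²(T_1/T_2)⁴ = (10.0)² × (2.50)⁴ = 3906.
F_1/F_2 = (L_1/L_2)/(d_1/d_2)² = 3906 / (20.0)² = 9.766.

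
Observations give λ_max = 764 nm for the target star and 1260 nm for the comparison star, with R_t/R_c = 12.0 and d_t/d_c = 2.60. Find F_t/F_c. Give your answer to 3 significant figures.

Wien's law: T_t/T_c = λ_c/λ_t = 1260/764 = 1.649.
L_t/L_c = (R_t/R_c)²(T_t/T_c)⁴ = (12.0)²(1.649)⁴ = 1065.
F_t/F_c = (L_t/L_c)/(d_t/d_c)² = 1065/(2.60)² = 157.6.

158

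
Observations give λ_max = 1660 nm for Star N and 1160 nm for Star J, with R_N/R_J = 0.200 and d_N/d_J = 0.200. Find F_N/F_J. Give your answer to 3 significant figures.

Wien's law: T_N/T_J = λ_J/λ_N = 1160/1660 = 0.6988.
L_N/L_J = (R_N/R_J)²(T_N/T_J)⁴ = (0.200)²(0.6988)⁴ = 0.009538.
F_N/F_J = (L_N/L_J)/(d_N/d_J)² = 0.009538/(0.200)² = 0.2385.

0.238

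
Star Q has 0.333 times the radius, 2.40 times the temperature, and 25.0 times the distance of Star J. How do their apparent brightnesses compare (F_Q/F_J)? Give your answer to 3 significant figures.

0.00589

L_Q/L_J = (R_Q/R_J)²(T_Q/T_J)⁴ = (0.333)² × (2.40)⁴ = 3.679.
F_Q/F_J = (L_Q/L_J)/(d_Q/d_J)² = 3.679 / (25.0)² = 0.005886.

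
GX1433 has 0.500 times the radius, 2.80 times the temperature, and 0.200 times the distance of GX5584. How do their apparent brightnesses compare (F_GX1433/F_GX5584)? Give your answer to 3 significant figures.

384

L_GX1433/L_GX5584 = (R_GX1433/R_GX5584)²(T_GX1433/T_GX5584)⁴ = (0.500)² × (2.80)⁴ = 15.37.
F_GX1433/F_GX5584 = (L_GX1433/L_GX5584)/(d_GX1433/d_GX5584)² = 15.37 / (0.200)² = 384.2.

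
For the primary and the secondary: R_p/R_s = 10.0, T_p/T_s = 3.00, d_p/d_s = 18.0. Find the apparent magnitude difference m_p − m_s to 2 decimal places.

-3.49

L_p/L_s = (10.0)²(3.00)⁴ = 8100.
F_p/F_s = (L_p/L_s)/(d_p/d_s)² = 8100/324.0 = 25.00.
m_p − m_s = −2.5 log₁₀(25.00) = -3.49.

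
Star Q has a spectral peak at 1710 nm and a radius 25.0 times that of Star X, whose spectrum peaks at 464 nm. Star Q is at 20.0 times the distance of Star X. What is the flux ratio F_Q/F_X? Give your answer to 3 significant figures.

Wien's law: T_Q/T_X = λ_X/λ_Q = 464/1710 = 0.2713.
L_Q/L_X = (R_Q/R_X)²(T_Q/T_X)⁴ = (25.0)²(0.2713)⁴ = 3.388.
F_Q/F_X = (L_Q/L_X)/(d_Q/d_X)² = 3.388/(20.0)² = 0.008470.

0.00847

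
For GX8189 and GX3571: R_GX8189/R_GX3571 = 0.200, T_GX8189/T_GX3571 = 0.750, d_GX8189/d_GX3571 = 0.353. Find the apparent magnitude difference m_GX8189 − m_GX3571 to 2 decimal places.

2.48

L_GX8189/L_GX3571 = (0.200)²(0.750)⁴ = 0.01266.
F_GX8189/F_GX3571 = (L_GX8189/L_GX3571)/(d_GX8189/d_GX3571)² = 0.01266/0.1246 = 0.1016.
m_GX8189 − m_GX3571 = −2.5 log₁₀(0.1016) = 2.48.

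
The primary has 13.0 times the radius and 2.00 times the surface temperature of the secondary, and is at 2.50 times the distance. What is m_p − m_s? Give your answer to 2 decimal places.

L_p/L_s = (13.0)²(2.00)⁴ = 2704.
F_p/F_s = (L_p/L_s)/(d_p/d_s)² = 2704/6.250 = 432.6.
m_p − m_s = −2.5 log₁₀(432.6) = -6.59.

-6.59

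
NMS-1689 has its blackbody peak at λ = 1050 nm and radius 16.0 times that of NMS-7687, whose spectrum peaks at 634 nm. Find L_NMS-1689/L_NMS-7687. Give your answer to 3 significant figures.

Wien's law gives T ∝ 1/λ_max, so T_NMS-1689/T_NMS-7687 = λ_NMS-7687/λ_NMS-1689 = 634/1050 = 0.6038.
Then L ∝ R²T⁴ gives L_NMS-1689/L_NMS-7687 = (16.0)² × (0.6038)⁴ = 256.0 × 0.1329 = 34.03.

34.0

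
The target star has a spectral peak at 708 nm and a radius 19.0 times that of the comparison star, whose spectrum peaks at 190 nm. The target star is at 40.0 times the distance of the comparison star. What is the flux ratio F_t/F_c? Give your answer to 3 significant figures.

Wien's law: T_t/T_c = λ_c/λ_t = 190/708 = 0.2684.
L_t/L_c = (R_t/R_c)²(T_t/T_c)⁴ = (19.0)²(0.2684)⁴ = 1.872.
F_t/F_c = (L_t/L_c)/(d_t/d_c)² = 1.872/(40.0)² = 0.001170.

0.00117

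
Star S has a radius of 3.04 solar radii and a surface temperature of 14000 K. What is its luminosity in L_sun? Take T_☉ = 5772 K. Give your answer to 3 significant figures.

L/L_☉ = (R/R_☉)² (T/T_☉)⁴ = (3.04)² × (14000/5772)⁴
       = 9.242 × (2.426)⁴ = 9.242 × 34.61 = 319.9.

320 L_sun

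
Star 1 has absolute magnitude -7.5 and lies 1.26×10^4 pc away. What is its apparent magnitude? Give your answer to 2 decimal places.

8.00

m = M + 5 log₁₀(d/10 pc) = -7.5 + 5 log₁₀(1.26×10^4/10)
  = -7.5 + 5 × 3.100 = -7.5 + 15.50 = 8.00.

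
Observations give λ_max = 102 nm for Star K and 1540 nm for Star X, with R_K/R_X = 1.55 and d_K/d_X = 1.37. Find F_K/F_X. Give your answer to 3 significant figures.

Wien's law: T_K/T_X = λ_X/λ_K = 1540/102 = 15.10.
L_K/L_X = (R_K/R_X)²(T_K/T_X)⁴ = (1.55)²(15.10)⁴ = 1.248×10^5.
F_K/F_X = (L_K/L_X)/(d_K/d_X)² = 1.248×10^5/(1.37)² = 6.651×10^4.

6.65×10^4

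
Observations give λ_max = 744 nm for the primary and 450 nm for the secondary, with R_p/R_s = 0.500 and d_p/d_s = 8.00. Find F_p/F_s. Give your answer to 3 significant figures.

Wien's law: T_p/T_s = λ_s/λ_p = 450/744 = 0.6048.
L_p/L_s = (R_p/R_s)²(T_p/T_s)⁴ = (0.500)²(0.6048)⁴ = 0.03346.
F_p/F_s = (L_p/L_s)/(d_p/d_s)² = 0.03346/(8.00)² = 5.228×10^-4.

5.23×10^-4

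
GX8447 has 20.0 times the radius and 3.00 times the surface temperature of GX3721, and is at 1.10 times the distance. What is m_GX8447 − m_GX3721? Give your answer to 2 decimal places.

L_GX8447/L_GX3721 = (20.0)²(3.00)⁴ = 3.240×10^4.
F_GX8447/F_GX3721 = (L_GX8447/L_GX3721)/(d_GX8447/d_GX3721)² = 3.240×10^4/1.210 = 2.678×10^4.
m_GX8447 − m_GX3721 = −2.5 log₁₀(2.678×10^4) = -11.07.

-11.07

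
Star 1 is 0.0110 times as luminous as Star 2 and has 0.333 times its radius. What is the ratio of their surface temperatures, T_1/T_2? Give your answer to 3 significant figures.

0.561

L ∝ R²T⁴ gives T ∝ (L/R²)^(1/4), so
T_1/T_2 = (0.0110 / 0.333²)^(1/4) = (0.09920)^(1/4) = 0.5612.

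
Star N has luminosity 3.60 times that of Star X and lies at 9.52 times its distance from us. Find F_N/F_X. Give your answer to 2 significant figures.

0.040

F = L/(4πd²), so F_N/F_X = (L_N/L_X) / (d_N/d_X)²
= 3.60 / (9.52)² = 3.60 / 90.63 = 0.03972.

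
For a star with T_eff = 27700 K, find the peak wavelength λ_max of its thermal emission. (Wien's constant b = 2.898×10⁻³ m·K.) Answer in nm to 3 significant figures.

105 nm

λ_max = b/T = 2.898×10⁻³ / 27700 = 1.05×10^-7 m = 104.6 nm.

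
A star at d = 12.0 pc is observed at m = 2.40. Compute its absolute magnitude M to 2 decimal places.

2.00

M = m − 5 log₁₀(d/10 pc) = 2.40 − 5 log₁₀(12.0/10)
  = 2.40 − 5 × 0.079 = 2.40 − 0.40 = 2.00.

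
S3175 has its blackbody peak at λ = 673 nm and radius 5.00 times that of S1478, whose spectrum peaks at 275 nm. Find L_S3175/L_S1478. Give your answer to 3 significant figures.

Wien's law gives T ∝ 1/λ_max, so T_S3175/T_S1478 = λ_S1478/λ_S3175 = 275/673 = 0.4086.
Then L ∝ R²T⁴ gives L_S3175/L_S1478 = (5.00)² × (0.4086)⁴ = 25.00 × 0.02788 = 0.6970.

0.697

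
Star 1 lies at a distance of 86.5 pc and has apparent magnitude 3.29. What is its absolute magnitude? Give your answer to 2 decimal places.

-1.40

M = m − 5 log₁₀(d/10 pc) = 3.29 − 5 log₁₀(86.5/10)
  = 3.29 − 5 × 0.937 = 3.29 − 4.69 = -1.40.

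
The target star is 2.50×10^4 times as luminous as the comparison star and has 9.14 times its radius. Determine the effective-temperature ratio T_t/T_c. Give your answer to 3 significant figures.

L ∝ R²T⁴ gives T ∝ (L/R²)^(1/4), so
T_t/T_c = (2.50×10^4 / 9.14²)^(1/4) = (299.3)^(1/4) = 4.159.

4.16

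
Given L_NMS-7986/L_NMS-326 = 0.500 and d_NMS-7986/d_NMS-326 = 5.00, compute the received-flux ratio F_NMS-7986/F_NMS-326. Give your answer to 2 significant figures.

F = L/(4πd²), so F_NMS-7986/F_NMS-326 = (L_NMS-7986/L_NMS-326) / (d_NMS-7986/d_NMS-326)²
= 0.500 / (5.00)² = 0.500 / 25.00 = 0.02000.

0.020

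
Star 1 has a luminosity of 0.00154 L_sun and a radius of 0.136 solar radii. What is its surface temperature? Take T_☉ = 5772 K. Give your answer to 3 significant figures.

T/T_☉ = (L/L_☉)^(1/4) / (R/R_☉)^(1/2)
T = 5772 × (0.00154)^(1/4) / √(0.136) = 5772 × 0.1981 / 0.3688 = 3101 K.

3.10×10^3 K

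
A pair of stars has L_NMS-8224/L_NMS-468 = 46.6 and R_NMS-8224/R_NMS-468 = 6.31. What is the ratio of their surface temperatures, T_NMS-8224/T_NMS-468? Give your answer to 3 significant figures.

1.04

L ∝ R²T⁴ gives T ∝ (L/R²)^(1/4), so
T_NMS-8224/T_NMS-468 = (46.6 / 6.31²)^(1/4) = (1.170)^(1/4) = 1.040.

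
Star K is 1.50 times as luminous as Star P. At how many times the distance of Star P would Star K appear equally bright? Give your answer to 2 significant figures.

Equal flux requires L_K/d_K² = L_P/d_P², so d_K/d_P = √(L_K/L_P)
= √(1.50) = 1.225.

1.2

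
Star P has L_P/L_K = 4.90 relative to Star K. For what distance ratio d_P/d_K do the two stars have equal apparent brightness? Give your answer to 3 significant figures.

Equal flux requires L_P/d_P² = L_K/d_K², so d_P/d_K = √(L_P/L_K)
= √(4.90) = 2.214.

2.21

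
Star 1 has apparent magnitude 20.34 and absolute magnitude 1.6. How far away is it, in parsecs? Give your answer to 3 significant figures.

5.60×10^4 pc

m − M = 5 log₁₀(d/10 pc)
20.34 − (1.6) = 18.74 = 5 log₁₀(d/10)
d = 10 × 10^(18.74/5) = 10 × 10^3.748 = 5.598×10^4 pc.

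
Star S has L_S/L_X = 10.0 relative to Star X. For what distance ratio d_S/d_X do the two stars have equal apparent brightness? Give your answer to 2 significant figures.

Equal flux requires L_S/d_S² = L_X/d_X², so d_S/d_X = √(L_S/L_X)
= √(10.0) = 3.162.

3.2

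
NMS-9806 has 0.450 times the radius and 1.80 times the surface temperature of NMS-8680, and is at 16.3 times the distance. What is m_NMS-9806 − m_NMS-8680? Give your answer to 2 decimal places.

5.24

L_NMS-9806/L_NMS-8680 = (0.450)²(1.80)⁴ = 2.126.
F_NMS-9806/F_NMS-8680 = (L_NMS-9806/L_NMS-8680)/(d_NMS-9806/d_NMS-8680)² = 2.126/265.7 = 0.008001.
m_NMS-9806 − m_NMS-8680 = −2.5 log₁₀(0.008001) = 5.24.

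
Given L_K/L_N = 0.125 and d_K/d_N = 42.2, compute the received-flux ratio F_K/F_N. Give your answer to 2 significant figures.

7.0×10^-5

F = L/(4πd²), so F_K/F_N = (L_K/L_N) / (d_K/d_N)²
= 0.125 / (42.2)² = 0.125 / 1781 = 7.019×10^-5.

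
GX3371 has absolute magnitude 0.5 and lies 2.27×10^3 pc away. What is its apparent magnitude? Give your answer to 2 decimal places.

m = M + 5 log₁₀(d/10 pc) = 0.5 + 5 log₁₀(2.27×10^3/10)
  = 0.5 + 5 × 2.356 = 0.5 + 11.78 = 12.28.

12.28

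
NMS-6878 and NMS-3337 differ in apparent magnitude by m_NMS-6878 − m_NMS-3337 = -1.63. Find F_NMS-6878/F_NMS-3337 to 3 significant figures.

F_NMS-6878/F_NMS-3337 = 10^(−(m_NMS-6878 − m_NMS-3337)/2.5) = 10^(1.63/2.5) = 10^0.652 = 4.487.

4.49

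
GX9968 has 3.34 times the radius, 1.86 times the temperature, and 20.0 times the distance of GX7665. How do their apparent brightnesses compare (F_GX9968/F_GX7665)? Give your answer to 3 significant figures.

0.334

L_GX9968/L_GX7665 = (R_GX9968/R_GX7665)²(T_GX9968/T_GX7665)⁴ = (3.34)² × (1.86)⁴ = 133.5.
F_GX9968/F_GX7665 = (L_GX9968/L_GX7665)/(d_GX9968/d_GX7665)² = 133.5 / (20.0)² = 0.3338.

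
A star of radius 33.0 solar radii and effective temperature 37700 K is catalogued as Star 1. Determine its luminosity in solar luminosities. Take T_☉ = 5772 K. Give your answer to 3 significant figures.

L/L_☉ = (R/R_☉)² (T/T_☉)⁴ = (33.0)² × (37700/5772)⁴
       = 1089 × (6.532)⁴ = 1089 × 1820 = 1.982×10^6.

1.98×10^6 solar luminosities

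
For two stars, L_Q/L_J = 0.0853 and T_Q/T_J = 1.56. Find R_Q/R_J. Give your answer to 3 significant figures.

L ∝ R²T⁴ gives R ∝ √L / T², so
R_Q/R_J = √(0.0853) / (1.56)² = 0.2921 / 2.434 = 0.1200.

0.120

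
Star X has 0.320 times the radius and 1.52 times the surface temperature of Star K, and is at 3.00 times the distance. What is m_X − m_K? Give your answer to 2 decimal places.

3.04

L_X/L_K = (0.320)²(1.52)⁴ = 0.5466.
F_X/F_K = (L_X/L_K)/(d_X/d_K)² = 0.5466/9.000 = 0.06073.
m_X − m_K = −2.5 log₁₀(0.06073) = 3.04.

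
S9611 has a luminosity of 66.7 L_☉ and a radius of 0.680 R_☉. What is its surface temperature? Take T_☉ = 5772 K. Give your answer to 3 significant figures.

T/T_☉ = (L/L_☉)^(1/4) / (R/R_☉)^(1/2)
T = 5772 × (66.7)^(1/4) / √(0.680) = 5772 × 2.858 / 0.8246 = 2.000×10^4 K.

2.00×10^4 K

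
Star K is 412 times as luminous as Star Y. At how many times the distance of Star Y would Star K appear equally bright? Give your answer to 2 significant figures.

20

Equal flux requires L_K/d_K² = L_Y/d_Y², so d_K/d_Y = √(L_K/L_Y)
= √(412) = 20.30.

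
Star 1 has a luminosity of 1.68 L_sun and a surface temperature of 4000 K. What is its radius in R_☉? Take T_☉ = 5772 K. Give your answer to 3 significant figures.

2.70 R_☉

R/R_☉ = √(L/L_☉) / (T/T_☉)² = √(1.68) / (0.6930)²
       = 1.296 / 0.4802 = 2.699.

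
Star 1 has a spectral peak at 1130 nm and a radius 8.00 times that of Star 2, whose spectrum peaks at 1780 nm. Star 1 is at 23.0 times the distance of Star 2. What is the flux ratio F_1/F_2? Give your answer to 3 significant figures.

Wien's law: T_1/T_2 = λ_2/λ_1 = 1780/1130 = 1.575.
L_1/L_2 = (R_1/R_2)²(T_1/T_2)⁴ = (8.00)²(1.575)⁴ = 394.0.
F_1/F_2 = (L_1/L_2)/(d_1/d_2)² = 394.0/(23.0)² = 0.7449.

0.745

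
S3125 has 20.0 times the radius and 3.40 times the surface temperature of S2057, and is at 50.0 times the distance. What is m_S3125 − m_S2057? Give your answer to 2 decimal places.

L_S3125/L_S2057 = (20.0)²(3.40)⁴ = 5.345×10^4.
F_S3125/F_S2057 = (L_S3125/L_S2057)/(d_S3125/d_S2057)² = 5.345×10^4/2500 = 21.38.
m_S3125 − m_S2057 = −2.5 log₁₀(21.38) = -3.33.

-3.33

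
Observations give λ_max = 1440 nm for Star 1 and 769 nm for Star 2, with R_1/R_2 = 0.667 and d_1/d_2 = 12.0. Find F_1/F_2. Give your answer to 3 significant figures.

Wien's law: T_1/T_2 = λ_2/λ_1 = 769/1440 = 0.5340.
L_1/L_2 = (R_1/R_2)²(T_1/T_2)⁴ = (0.667)²(0.5340)⁴ = 0.03618.
F_1/F_2 = (L_1/L_2)/(d_1/d_2)² = 0.03618/(12.0)² = 2.513×10^-4.

2.51×10^-4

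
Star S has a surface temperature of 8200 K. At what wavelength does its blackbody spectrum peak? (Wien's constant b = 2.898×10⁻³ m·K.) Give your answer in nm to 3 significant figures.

λ_max = b/T = 2.898×10⁻³ / 8200 = 3.53×10^-7 m = 353.4 nm.

353 nm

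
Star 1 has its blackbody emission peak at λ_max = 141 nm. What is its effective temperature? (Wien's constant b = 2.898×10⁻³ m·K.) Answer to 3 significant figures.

T = b/λ_max = 2.898×10⁻³ / (141×10⁻⁹) = 2.055×10^4 K.

2.06×10^4 K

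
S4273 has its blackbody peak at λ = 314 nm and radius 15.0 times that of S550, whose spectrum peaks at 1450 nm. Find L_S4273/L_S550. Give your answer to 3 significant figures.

1.02×10^5

Wien's law gives T ∝ 1/λ_max, so T_S4273/T_S550 = λ_S550/λ_S4273 = 1450/314 = 4.618.
Then L ∝ R²T⁴ gives L_S4273/L_S550 = (15.0)² × (4.618)⁴ = 225.0 × 454.7 = 1.023×10^5.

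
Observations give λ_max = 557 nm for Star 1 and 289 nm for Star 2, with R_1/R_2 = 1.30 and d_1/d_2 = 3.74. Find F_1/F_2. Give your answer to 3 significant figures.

0.00876

Wien's law: T_1/T_2 = λ_2/λ_1 = 289/557 = 0.5189.
L_1/L_2 = (R_1/R_2)²(T_1/T_2)⁴ = (1.30)²(0.5189)⁴ = 0.1225.
F_1/F_2 = (L_1/L_2)/(d_1/d_2)² = 0.1225/(3.74)² = 0.008756.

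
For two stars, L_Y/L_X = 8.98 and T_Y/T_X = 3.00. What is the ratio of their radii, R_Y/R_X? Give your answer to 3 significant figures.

L ∝ R²T⁴ gives R ∝ √L / T², so
R_Y/R_X = √(8.98) / (3.00)² = 2.997 / 9.000 = 0.3330.

0.333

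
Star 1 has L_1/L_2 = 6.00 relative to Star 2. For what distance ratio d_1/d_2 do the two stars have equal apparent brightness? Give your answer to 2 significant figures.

Equal flux requires L_1/d_1² = L_2/d_2², so d_1/d_2 = √(L_1/L_2)
= √(6.00) = 2.449.

2.4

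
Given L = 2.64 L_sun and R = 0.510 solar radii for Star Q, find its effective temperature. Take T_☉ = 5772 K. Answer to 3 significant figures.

1.03×10^4 K

T/T_☉ = (L/L_☉)^(1/4) / (R/R_☉)^(1/2)
T = 5772 × (2.64)^(1/4) / √(0.510) = 5772 × 1.275 / 0.7141 = 1.030×10^4 K.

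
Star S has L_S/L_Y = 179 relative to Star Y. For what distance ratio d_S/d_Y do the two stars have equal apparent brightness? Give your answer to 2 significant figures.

13

Equal flux requires L_S/d_S² = L_Y/d_Y², so d_S/d_Y = √(L_S/L_Y)
= √(179) = 13.38.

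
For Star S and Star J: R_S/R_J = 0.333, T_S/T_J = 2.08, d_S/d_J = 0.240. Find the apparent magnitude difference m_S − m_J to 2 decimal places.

L_S/L_J = (0.333)²(2.08)⁴ = 2.076.
F_S/F_J = (L_S/L_J)/(d_S/d_J)² = 2.076/0.05760 = 36.03.
m_S − m_J = −2.5 log₁₀(36.03) = -3.89.

-3.89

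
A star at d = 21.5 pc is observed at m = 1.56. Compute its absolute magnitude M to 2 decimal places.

-0.10

M = m − 5 log₁₀(d/10 pc) = 1.56 − 5 log₁₀(21.5/10)
  = 1.56 − 5 × 0.332 = 1.56 − 1.66 = -0.10.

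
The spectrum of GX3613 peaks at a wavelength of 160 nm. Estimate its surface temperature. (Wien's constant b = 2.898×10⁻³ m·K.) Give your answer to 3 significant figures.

1.81×10^4 K

T = b/λ_max = 2.898×10⁻³ / (160×10⁻⁹) = 1.811×10^4 K.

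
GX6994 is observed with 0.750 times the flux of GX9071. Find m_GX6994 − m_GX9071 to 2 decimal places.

0.31

m_GX6994 − m_GX9071 = −2.5 log₁₀(F_GX6994/F_GX9071) = −2.5 log₁₀(0.750) = −2.5 × (-0.125) = 0.312.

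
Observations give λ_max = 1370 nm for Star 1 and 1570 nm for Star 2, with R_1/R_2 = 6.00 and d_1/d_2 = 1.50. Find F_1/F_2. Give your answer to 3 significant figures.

27.6

Wien's law: T_1/T_2 = λ_2/λ_1 = 1570/1370 = 1.146.
L_1/L_2 = (R_1/R_2)²(T_1/T_2)⁴ = (6.00)²(1.146)⁴ = 62.09.
F_1/F_2 = (L_1/L_2)/(d_1/d_2)² = 62.09/(1.50)² = 27.60.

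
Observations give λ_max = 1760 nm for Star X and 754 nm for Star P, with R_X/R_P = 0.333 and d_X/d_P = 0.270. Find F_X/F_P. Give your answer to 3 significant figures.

0.0512

Wien's law: T_X/T_P = λ_P/λ_X = 754/1760 = 0.4284.
L_X/L_P = (R_X/R_P)²(T_X/T_P)⁴ = (0.333)²(0.4284)⁴ = 0.003735.
F_X/F_P = (L_X/L_P)/(d_X/d_P)² = 0.003735/(0.270)² = 0.05124.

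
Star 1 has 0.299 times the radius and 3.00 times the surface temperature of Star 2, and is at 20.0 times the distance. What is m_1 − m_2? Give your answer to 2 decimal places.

4.36

L_1/L_2 = (0.299)²(3.00)⁴ = 7.241.
F_1/F_2 = (L_1/L_2)/(d_1/d_2)² = 7.241/400.0 = 0.01810.
m_1 − m_2 = −2.5 log₁₀(0.01810) = 4.36.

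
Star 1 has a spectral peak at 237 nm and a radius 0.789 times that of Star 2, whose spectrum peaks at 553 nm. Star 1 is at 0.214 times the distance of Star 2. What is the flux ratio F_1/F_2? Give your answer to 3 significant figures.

403

Wien's law: T_1/T_2 = λ_2/λ_1 = 553/237 = 2.333.
L_1/L_2 = (R_1/R_2)²(T_1/T_2)⁴ = (0.789)²(2.333)⁴ = 18.45.
F_1/F_2 = (L_1/L_2)/(d_1/d_2)² = 18.45/(0.214)² = 402.9.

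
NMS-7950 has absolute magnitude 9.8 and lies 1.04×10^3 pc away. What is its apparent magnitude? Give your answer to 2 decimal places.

19.89

m = M + 5 log₁₀(d/10 pc) = 9.8 + 5 log₁₀(1.04×10^3/10)
  = 9.8 + 5 × 2.017 = 9.8 + 10.09 = 19.89.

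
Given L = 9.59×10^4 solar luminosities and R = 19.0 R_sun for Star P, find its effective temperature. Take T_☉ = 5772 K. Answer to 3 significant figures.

2.33×10^4 K

T/T_☉ = (L/L_☉)^(1/4) / (R/R_☉)^(1/2)
T = 5772 × (9.59×10^4)^(1/4) / √(19.0) = 5772 × 17.60 / 4.359 = 2.330×10^4 K.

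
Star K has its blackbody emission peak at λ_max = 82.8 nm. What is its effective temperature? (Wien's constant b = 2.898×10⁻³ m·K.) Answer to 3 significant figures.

T = b/λ_max = 2.898×10⁻³ / (82.8×10⁻⁹) = 3.500×10^4 K.

3.50×10^4 K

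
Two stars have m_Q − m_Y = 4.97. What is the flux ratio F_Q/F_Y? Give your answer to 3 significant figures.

0.0103

F_Q/F_Y = 10^(−(m_Q − m_Y)/2.5) = 10^(-4.97/2.5) = 10^-1.988 = 0.01028.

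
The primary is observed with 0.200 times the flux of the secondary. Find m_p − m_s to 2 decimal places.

m_p − m_s = −2.5 log₁₀(F_p/F_s) = −2.5 log₁₀(0.200) = −2.5 × (-0.699) = 1.747.

1.75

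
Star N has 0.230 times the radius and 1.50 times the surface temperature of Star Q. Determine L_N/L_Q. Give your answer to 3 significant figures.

From the Stefan–Boltzmann law, L ∝ R²T⁴, so
L_N/L_Q = (R_N/R_Q)² (T_N/T_Q)⁴ = (0.230)² × (1.50)⁴ = 0.05290 × 5.062 = 0.2678.

0.268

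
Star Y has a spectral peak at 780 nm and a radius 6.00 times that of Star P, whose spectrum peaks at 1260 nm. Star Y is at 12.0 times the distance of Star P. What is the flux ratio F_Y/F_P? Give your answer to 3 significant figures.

Wien's law: T_Y/T_P = λ_P/λ_Y = 1260/780 = 1.615.
L_Y/L_P = (R_Y/R_P)²(T_Y/T_P)⁴ = (6.00)²(1.615)⁴ = 245.1.
F_Y/F_P = (L_Y/L_P)/(d_Y/d_P)² = 245.1/(12.0)² = 1.702.

1.70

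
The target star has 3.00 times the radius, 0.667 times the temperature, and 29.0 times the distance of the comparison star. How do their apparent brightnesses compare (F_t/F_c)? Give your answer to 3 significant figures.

0.00212

L_t/L_c = (R_t/R_c)²(T_t/T_c)⁴ = (3.00)² × (0.667)⁴ = 1.781.
F_t/F_c = (L_t/L_c)/(d_t/d_c)² = 1.781 / (29.0)² = 0.002118.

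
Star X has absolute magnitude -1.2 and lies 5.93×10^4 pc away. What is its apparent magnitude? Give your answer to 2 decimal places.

m = M + 5 log₁₀(d/10 pc) = -1.2 + 5 log₁₀(5.93×10^4/10)
  = -1.2 + 5 × 3.773 = -1.2 + 18.87 = 17.67.

17.67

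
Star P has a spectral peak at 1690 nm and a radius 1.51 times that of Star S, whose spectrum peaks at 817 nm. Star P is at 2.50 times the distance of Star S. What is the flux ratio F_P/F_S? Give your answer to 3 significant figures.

Wien's law: T_P/T_S = λ_S/λ_P = 817/1690 = 0.4834.
L_P/L_S = (R_P/R_S)²(T_P/T_S)⁴ = (1.51)²(0.4834)⁴ = 0.1245.
F_P/F_S = (L_P/L_S)/(d_P/d_S)² = 0.1245/(2.50)² = 0.01993.

0.0199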